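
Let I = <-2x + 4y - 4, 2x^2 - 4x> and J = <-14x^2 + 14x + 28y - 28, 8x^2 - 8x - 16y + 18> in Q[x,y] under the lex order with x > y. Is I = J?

No, the ideals differ.

Since reduced Gröbner bases are canonical representatives of ideals under a given ordering, it suffices to compute and compare them.
Buchberger on the first generating set:
f_1 = -2x + 4y - 4, LT = x.
f_2 = 2x^2 - 4x, LT = x^2.

S(f_1,f_2): lcm = x^2. S = -2xy + 4x.
  reduce S modulo (f_1, f_2):
  remainder -4y^2 + 12y - 8 ≠ 0; add g_3 = -4y^2 + 12y - 8 to the basis.

The other S-polynomials (S(f_1,g_3), S(f_2,g_3)) all reduce to 0 modulo the current basis, so we have a Gröbner basis.
Inter-reduce: drop elements whose leading term is divisible by another's, tail-reduce, and make monic.
Reduced Gröbner basis: {x - 2y + 2, y^2 - 3y + 2}.

Buchberger on the second generating set:
h_1 = -14x^2 + 14x + 28y - 28, LT = x^2.
h_2 = 8x^2 - 8x - 16y + 18, LT = x^2.

S(h_1,h_2): lcm = x^2. S = -1/4.
  reduce S modulo (h_1, h_2):
  remainder -1/4 ≠ 0; add k_3 = -1/4 to the basis.

The other S-polynomials (S(h_1,k_3), S(h_2,k_3)) all reduce to 0 modulo the current basis, so we have a Gröbner basis.
Inter-reduce: drop elements whose leading term is divisible by another's, tail-reduce, and make monic.
Reduced Gröbner basis: {1}.

These differ, so the ideals are not equal.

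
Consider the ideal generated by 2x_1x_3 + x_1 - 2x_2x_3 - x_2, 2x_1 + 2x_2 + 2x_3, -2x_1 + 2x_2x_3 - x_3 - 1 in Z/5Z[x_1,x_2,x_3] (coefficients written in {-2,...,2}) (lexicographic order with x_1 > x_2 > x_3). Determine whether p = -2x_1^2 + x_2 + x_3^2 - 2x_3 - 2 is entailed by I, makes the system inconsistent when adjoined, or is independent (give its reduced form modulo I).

-2x_1^2 + x_2 + x_3^2 - 2x_3 - 2 lies in I (it reduces to 0).

First compute the reduced Gröbner basis of I by Buchberger's algorithm.
f_1 = 2x_1x_3 + x_1 - 2x_2x_3 - x_2, LT = x_1x_3.
f_2 = 2x_1 + 2x_2 + 2x_3, LT = x_1.
f_3 = -2x_1 + 2x_2x_3 - x_3 - 1, LT = x_1.

S(f_1,f_2): lcm = x_1x_3. S = -2x_1 - 2x_2x_3 + 2x_2 - x_3^2.
  leading term x_1: subtract (-1)·f_2 from -2x_1 - 2x_2x_3 + 2x_2 - x_3^2 → -2x_2x_3 - x_2 - x_3^2 + 2x_3
  leading term x_2x_3: no divisor's leading term divides it; move -2x_2x_3 to the remainder.
  leading term x_2: no divisor's leading term divides it; move -x_2 to the remainder.
  leading term x_3^2: no divisor's leading term divides it; move -x_3^2 to the remainder.
  leading term x_3: no divisor's leading term divides it; move 2x_3 to the remainder.
  remainder -2x_2x_3 - x_2 - x_3^2 + 2x_3 ≠ 0; add h_4 = -2x_2x_3 - x_2 - x_3^2 + 2x_3 to the basis.

S(f_1,f_3): lcm = x_1x_3. S = -2x_1 + x_2x_3^2 - x_2x_3 + 2x_2 + 2x_3^2 + 2x_3.
  leading term x_1: subtract (-1)·f_2 from -2x_1 + x_2x_3^2 - x_2x_3 + 2x_2 + 2x_3^2 + 2x_3 → x_2x_3^2 - x_2x_3 - x_2 + 2x_3^2 - x_3
  leading term x_2x_3^2: subtract (2x_3)·h_4 from x_2x_3^2 - x_2x_3 - x_2 + 2x_3^2 - x_3 → x_2x_3 - x_2 + 2x_3^3 - 2x_3^2 - x_3
  leading term x_2x_3: subtract (2)·h_4 from x_2x_3 - x_2 + 2x_3^3 - 2x_3^2 - x_3 → x_2 + 2x_3^3
  leading term x_2: no divisor's leading term divides it; move x_2 to the remainder.
  leading term x_3^3: no divisor's leading term divides it; move 2x_3^3 to the remainder.
  remainder x_2 + 2x_3^3 ≠ 0; add h_5 = x_2 + 2x_3^3 to the basis.

S(f_2,f_3): lcm = x_1. S = x_2x_3 + x_2 - 2x_3 + 2.
  leading term x_2x_3: subtract (2)·h_4 from x_2x_3 + x_2 - 2x_3 + 2 → -2x_2 + 2x_3^2 - x_3 + 2
  leading term x_2: subtract (-2)·h_5 from -2x_2 + 2x_3^2 - x_3 + 2 → -x_3^3 + 2x_3^2 - x_3 + 2
  leading term x_3^3: no divisor's leading term divides it; move -x_3^3 to the remainder.
  leading term x_3^2: no divisor's leading term divides it; move 2x_3^2 to the remainder.
  leading term x_3: no divisor's leading term divides it; move -x_3 to the remainder.
  leading term 1: no divisor's leading term divides it; move 2 to the remainder.
  remainder -x_3^3 + 2x_3^2 - x_3 + 2 ≠ 0; add h_6 = -x_3^3 + 2x_3^2 - x_3 + 2 to the basis.

The other S-polynomials (S(f_1,h_4), S(f_2,h_4), S(f_3,h_4), S(f_1,h_5), S(f_2,h_5), S(f_3,h_5), S(h_4,h_5), S(f_1,h_6), S(f_2,h_6), S(f_3,h_6), S(h_4,h_6), S(h_5,h_6)) all reduce to 0 modulo the current basis, so we have a Gröbner basis.
Inter-reduce: drop elements whose leading term is divisible by another's, tail-reduce, and make monic.
Reduced Gröbner basis: {x_1 + x_3^2 - 2x_3 + 1, x_2 - x_3^2 - 2x_3 - 1, x_3^3 - 2x_3^2 + x_3 - 2}.
Label its elements g_1 = x_1 + x_3^2 - 2x_3 + 1, g_2 = x_2 - x_3^2 - 2x_3 - 1, g_3 = x_3^3 - 2x_3^2 + x_3 - 2.

Reduce p = -2x_1^2 + x_2 + x_3^2 - 2x_3 - 2 modulo G:
  leading term x_1^2: subtract (-2x_1)·g_1 from -2x_1^2 + x_2 + x_3^2 - 2x_3 - 2 → 2x_1x_3^2 + x_1x_3 + 2x_1 + x_2 + x_3^2 - 2x_3 - 2
  leading term x_1x_3^2: subtract (2x_3^2)·g_1 from 2x_1x_3^2 + x_1x_3 + 2x_1 + x_2 + x_3^2 - 2x_3 - 2 → x_1x_3 + 2x_1 + x_2 - 2x_3^4 - x_3^3 - x_3^2 - 2x_3 - 2
  leading term x_1x_3: subtract (x_3)·g_1 from x_1x_3 + 2x_1 + x_2 - 2x_3^4 - x_3^3 - x_3^2 - 2x_3 - 2 → 2x_1 + x_2 - 2x_3^4 - 2x_3^3 + x_3^2 + 2x_3 - 2
  leading term x_1: subtract (2)·g_1 from 2x_1 + x_2 - 2x_3^4 - 2x_3^3 + x_3^2 + 2x_3 - 2 → x_2 - 2x_3^4 - 2x_3^3 - x_3^2 + x_3 + 1
  leading term x_2: subtract (1)·g_2 from x_2 - 2x_3^4 - 2x_3^3 - x_3^2 + x_3 + 1 → -2x_3^4 - 2x_3^3 - 2x_3 + 2
  leading term x_3^4: subtract (-2x_3)·g_3 from -2x_3^4 - 2x_3^3 - 2x_3 + 2 → -x_3^3 + 2x_3^2 - x_3 + 2
  leading term x_3^3: subtract (-1)·g_3 from -x_3^3 + 2x_3^2 - x_3 + 2 → 0
  normal form = 0.
Since the normal form is 0, p ∈ I.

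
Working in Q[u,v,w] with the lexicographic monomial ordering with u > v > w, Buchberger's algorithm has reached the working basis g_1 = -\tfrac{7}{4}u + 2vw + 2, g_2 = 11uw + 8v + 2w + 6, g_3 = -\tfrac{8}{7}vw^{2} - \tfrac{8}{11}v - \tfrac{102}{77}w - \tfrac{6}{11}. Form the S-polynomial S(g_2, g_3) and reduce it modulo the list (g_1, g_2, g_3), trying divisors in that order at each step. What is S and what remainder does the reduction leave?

lcm(LM(g_2), LM(g_3)) = uvw^{2}.
S = (lcm/LT(g_2))·g_2 − (lcm/LT(g_3))·g_3 = -\tfrac{7}{11}uv - \tfrac{51}{44}uw - \tfrac{21}{44}u + \tfrac{8}{11}v^{2}w + \tfrac{2}{11}vw^{2} + \tfrac{6}{11}vw.
Reduce S modulo (g_1, g_2, g_3) in that order:
  leading term uv: subtract (\tfrac{4}{11}v)·g_1 from -\tfrac{7}{11}uv - \tfrac{51}{44}uw - \tfrac{21}{44}u + \tfrac{8}{11}v^{2}w + \tfrac{2}{11}vw^{2} + \tfrac{6}{11}vw → -\tfrac{51}{44}uw - \tfrac{21}{44}u + \tfrac{2}{11}vw^{2} + \tfrac{6}{11}vw - \tfrac{8}{11}v
  leading term uw: subtract (\tfrac{51}{77}w)·g_1 from -\tfrac{51}{44}uw - \tfrac{21}{44}u + \tfrac{2}{11}vw^{2} + \tfrac{6}{11}vw - \tfrac{8}{11}v → -\tfrac{21}{44}u - \tfrac{8}{7}vw^{2} + \tfrac{6}{11}vw - \tfrac{8}{11}v - \tfrac{102}{77}w
  leading term u: subtract (\tfrac{3}{11})·g_1 from -\tfrac{21}{44}u - \tfrac{8}{7}vw^{2} + \tfrac{6}{11}vw - \tfrac{8}{11}v - \tfrac{102}{77}w → -\tfrac{8}{7}vw^{2} - \tfrac{8}{11}v - \tfrac{102}{77}w - \tfrac{6}{11}
  leading term vw^{2}: subtract (1)·g_3 from -\tfrac{8}{7}vw^{2} - \tfrac{8}{11}v - \tfrac{102}{77}w - \tfrac{6}{11} → 0
The remainder is 0, so this S-polynomial contributes no new basis element.

S(g_2, g_3) = -\tfrac{7}{11}uv - \tfrac{51}{44}uw - \tfrac{21}{44}u + \tfrac{8}{11}v^{2}w + \tfrac{2}{11}vw^{2} + \tfrac{6}{11}vw; remainder on division = 0.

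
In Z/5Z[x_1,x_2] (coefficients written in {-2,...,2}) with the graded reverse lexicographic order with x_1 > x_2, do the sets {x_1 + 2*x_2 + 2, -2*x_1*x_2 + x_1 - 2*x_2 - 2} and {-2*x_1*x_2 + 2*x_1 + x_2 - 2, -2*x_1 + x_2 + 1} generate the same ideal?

Two ideals are equal iff their reduced Gröbner bases coincide (the reduced basis is unique for a fixed ordering).
Buchberger on the first generating set:
f_1 = x_1 + 2*x_2 + 2, LT = x_1.
f_2 = -2*x_1*x_2 + x_1 - 2*x_2 - 2, LT = x_1*x_2.

S(f_1,f_2): lcm = x_1*x_2. S = 2*x_2**2 - 2*x_1 + x_2 - 1.
  reduce S modulo (f_1, f_2):
  remainder 2*x_2**2 - 2 ≠ 0; add g_3 = 2*x_2**2 - 2 to the basis.

The other S-polynomials (S(f_1,g_3), S(f_2,g_3)) all reduce to 0 modulo the current basis, so we have a Gröbner basis.
Inter-reduce: drop elements whose leading term is divisible by another's, tail-reduce, and make monic.
Reduced Gröbner basis: {x_2**2 - 1, x_1 + 2*x_2 + 2}.

Buchberger on the second generating set:
h_1 = -2*x_1*x_2 + 2*x_1 + x_2 - 2, LT = x_1*x_2.
h_2 = -2*x_1 + x_2 + 1, LT = x_1.

S(h_1,h_2): lcm = x_1*x_2. S = -2*x_2**2 - x_1 + 1.
  reduce S modulo (h_1, h_2):
  remainder -2*x_2**2 + 2*x_2 - 2 ≠ 0; add k_3 = -2*x_2**2 + 2*x_2 - 2 to the basis.

The other S-polynomials (S(h_1,k_3), S(h_2,k_3)) all reduce to 0 modulo the current basis, so we have a Gröbner basis.
Inter-reduce: drop elements whose leading term is divisible by another's, tail-reduce, and make monic.
Reduced Gröbner basis: {x_2**2 - x_2 + 1, x_1 + 2*x_2 + 2}.

These differ, so the ideals are not equal.

No, the ideals differ.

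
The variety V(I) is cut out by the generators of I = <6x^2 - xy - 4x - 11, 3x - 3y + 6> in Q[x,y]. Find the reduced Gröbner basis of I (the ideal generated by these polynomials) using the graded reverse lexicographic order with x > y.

G = {y^2 - 26/5y + 21/5, x - y + 2}

f_1 = 6x^2 - xy - 4x - 11, LT = x^2.
f_2 = 3x - 3y + 6, LT = x.

S(f_1,f_2): lcm = x^2. S = 5/6xy - 8/3x - 11/6.
  leading term xy: subtract (5/18y)·f_2 from 5/6xy - 8/3x - 11/6 → 5/6y^2 - 8/3x - 5/3y - 11/6
  leading term y^2: no divisor's leading term divides it; move 5/6y^2 to the remainder.
  leading term x: subtract (-8/9)·f_2 from -8/3x - 5/3y - 11/6 → -13/3y + 7/2
  leading term y: no divisor's leading term divides it; move -13/3y to the remainder.
  leading term 1: no divisor's leading term divides it; move 7/2 to the remainder.
  remainder 5/6y^2 - 13/3y + 7/2 ≠ 0; add g_3 = 5/6y^2 - 13/3y + 7/2 to the basis.

S(f_1,g_3): leading monomials are coprime, so the S-polynomial reduces to 0 (Buchberger's first criterion).
S(f_2,g_3): leading monomials are coprime, so the S-polynomial reduces to 0 (Buchberger's first criterion).
Every S-polynomial of the final basis reduces to 0, so we have a Gröbner basis.
Inter-reduce: drop elements whose leading term is divisible by another's, tail-reduce, and make monic.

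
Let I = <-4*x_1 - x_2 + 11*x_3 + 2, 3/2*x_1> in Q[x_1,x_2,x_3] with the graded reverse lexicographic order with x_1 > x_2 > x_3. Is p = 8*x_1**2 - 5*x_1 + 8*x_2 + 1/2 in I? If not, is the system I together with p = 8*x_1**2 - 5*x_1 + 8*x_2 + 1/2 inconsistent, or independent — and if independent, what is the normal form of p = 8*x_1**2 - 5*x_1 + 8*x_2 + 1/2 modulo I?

8*x_1**2 - 5*x_1 + 8*x_2 + 1/2 is independent of I; its normal form modulo I is 88*x_3 + 33/2.

First compute the reduced Gröbner basis of I by Buchberger's algorithm.
f_1 = -4*x_1 - x_2 + 11*x_3 + 2, LT = x_1.
f_2 = 3/2*x_1, LT = x_1.

S(f_1,f_2): lcm = x_1. S = 1/4*x_2 - 11/4*x_3 - 1/2.
  leading term x_2: no divisor's leading term divides it; move 1/4*x_2 to the remainder.
  leading term x_3: no divisor's leading term divides it; move -11/4*x_3 to the remainder.
  leading term 1: no divisor's leading term divides it; move -1/2 to the remainder.
  remainder 1/4*x_2 - 11/4*x_3 - 1/2 ≠ 0; add h_3 = 1/4*x_2 - 11/4*x_3 - 1/2 to the basis.

The other S-polynomials (S(f_1,h_3), S(f_2,h_3)) all reduce to 0 modulo the current basis, so we have a Gröbner basis.
Inter-reduce: drop elements whose leading term is divisible by another's, tail-reduce, and make monic.
Reduced Gröbner basis: {x_1, x_2 - 11*x_3 - 2}.
Label its elements g_1 = x_1, g_2 = x_2 - 11*x_3 - 2.

Reduce p = 8*x_1**2 - 5*x_1 + 8*x_2 + 1/2 modulo G:
  leading term x_1**2: subtract (8*x_1)·g_1 from 8*x_1**2 - 5*x_1 + 8*x_2 + 1/2 → -5*x_1 + 8*x_2 + 1/2
  leading term x_1: subtract (-5)·g_1 from -5*x_1 + 8*x_2 + 1/2 → 8*x_2 + 1/2
  leading term x_2: subtract (8)·g_2 from 8*x_2 + 1/2 → 88*x_3 + 33/2
  leading term x_3: no divisor's leading term divides it; move 88*x_3 to the remainder.
  leading term 1: no divisor's leading term divides it; move 33/2 to the remainder.
  normal form = 88*x_3 + 33/2.
The normal form is nonzero, so p ∉ I. Since p minus its normal form lies in I, I + (p) = I + (r) where r = 88*x_3 + 33/2; decide whether this ideal is the whole ring.
Run Buchberger on G together with r (pairs among the g_i already reduce to 0 since G is a Gröbner basis):
g_1 = x_1, LT = x_1.
g_2 = x_2 - 11*x_3 - 2, LT = x_2.
r = 88*x_3 + 33/2, LT = x_3.

The S-polynomials (S(g_1,g_2), S(g_1,r), S(g_2,r)) all reduce to 0 modulo the current basis, so we have a Gröbner basis.
Inter-reduce: drop elements whose leading term is divisible by another's, tail-reduce, and make monic.
Reduced Gröbner basis: {x_1, x_2 + 1/16, x_3 + 3/16}.
The reduced Gröbner basis of I + (p) is {x_1, x_2 + 1/16, x_3 + 3/16} ≠ {1}, a proper ideal, so the enlarged system stays consistent: p is independent of I, with normal form 88*x_3 + 33/2.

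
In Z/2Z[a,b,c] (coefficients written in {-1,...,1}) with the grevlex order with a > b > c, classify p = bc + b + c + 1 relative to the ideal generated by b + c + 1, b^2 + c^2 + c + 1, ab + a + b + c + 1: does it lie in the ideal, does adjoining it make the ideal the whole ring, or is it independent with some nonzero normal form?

bc + b + c + 1 lies in I (it reduces to 0).

First compute the reduced Gröbner basis of I by Buchberger's algorithm.
f_1 = b + c + 1, LT = b.
f_2 = b^2 + c^2 + c + 1, LT = b^2.
f_3 = ab + a + b + c + 1, LT = ab.

S(f_1,f_2): lcm = b^2. S = bc + c^2 + b + c + 1.
  leading term bc: subtract (c)·f_1 from bc + c^2 + b + c + 1 → b + 1
  leading term b: subtract (1)·f_1 from b + 1 → c
  leading term c: no divisor's leading term divides it; move c to the remainder.
  remainder c ≠ 0; add h_4 = c to the basis.

The other S-polynomials (S(f_1,f_3), S(f_2,f_3), S(f_1,h_4), S(f_2,h_4), S(f_3,h_4)) all reduce to 0 modulo the current basis, so we have a Gröbner basis.
Inter-reduce: drop elements whose leading term is divisible by another's, tail-reduce, and make monic.
Reduced Gröbner basis: {b + 1, c}.
Label its elements g_1 = b + 1, g_2 = c.

Reduce p = bc + b + c + 1 modulo G:
  leading term bc: subtract (c)·g_1 from bc + b + c + 1 → b + 1
  leading term b: subtract (1)·g_1 from b + 1 → 0
  normal form = 0.
Since the normal form is 0, p ∈ I.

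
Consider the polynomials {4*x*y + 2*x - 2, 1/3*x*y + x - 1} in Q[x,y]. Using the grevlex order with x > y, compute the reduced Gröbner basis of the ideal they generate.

f_1 = 4*x*y + 2*x - 2, LT = x*y.
f_2 = 1/3*x*y + x - 1, LT = x*y.

S(f_1,f_2): lcm = x*y. S = -5/2*x + 5/2.
  leading term x: no divisor's leading term divides it; move -5/2*x to the remainder.
  leading term 1: no divisor's leading term divides it; move 5/2 to the remainder.
  remainder -5/2*x + 5/2 ≠ 0; add g_3 = -5/2*x + 5/2 to the basis.

S(f_1,g_3): lcm = x*y. S = 1/2*x + y - 1/2.
  leading term x: subtract (-1/5)·g_3 from 1/2*x + y - 1/2 → y
  leading term y: no divisor's leading term divides it; move y to the remainder.
  remainder y ≠ 0; add g_4 = y to the basis.

The other S-polynomials (S(f_2,g_3), S(f_1,g_4), S(f_2,g_4), S(g_3,g_4)) all reduce to 0 modulo the current basis, so we have a Gröbner basis.
Inter-reduce: drop elements whose leading term is divisible by another's, tail-reduce, and make monic.

G = {x - 1, y}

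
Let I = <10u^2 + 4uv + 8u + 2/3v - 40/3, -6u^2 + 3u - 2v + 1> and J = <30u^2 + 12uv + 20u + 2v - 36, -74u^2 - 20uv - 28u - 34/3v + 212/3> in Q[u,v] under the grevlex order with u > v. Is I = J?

No, the ideals differ.

Equality of ideals is decidable: compute both reduced Gröbner bases (unique for the ordering) and check whether they agree.
Buchberger on the first generating set:
f_1 = 10u^2 + 4uv + 8u + 2/3v - 40/3, LT = u^2.
f_2 = -6u^2 + 3u - 2v + 1, LT = u^2.

S(f_1,f_2): lcm = u^2. S = 2/5uv + 13/10u - 4/15v - 7/6.
  reduce S modulo (f_1, f_2):
  remainder 2/5uv + 13/10u - 4/15v - 7/6 ≠ 0; add g_3 = 2/5uv + 13/10u - 4/15v - 7/6 to the basis.

S(f_1,g_3): lcm = u^2v. S = 2/5uv^2 - 13/4u^2 + 22/15uv + 1/15v^2 + 35/12u - 4/3v.
  reduce S modulo (f_1, f_2, g_3):
  remainder 1/3v^2 + 3/4u + 37/36v - 1/18 ≠ 0; add g_4 = 1/3v^2 + 3/4u + 37/36v - 1/18 to the basis.

The other S-polynomials (S(f_2,g_3), S(f_1,g_4), S(f_2,g_4), S(g_3,g_4)) all reduce to 0 modulo the current basis, so we have a Gröbner basis.
Inter-reduce: drop elements whose leading term is divisible by another's, tail-reduce, and make monic.
Reduced Gröbner basis: {u^2 - 1/2u + 1/3v - 1/6, uv + 13/4u - 2/3v - 35/12, v^2 + 9/4u + 37/12v - 1/6}.

Buchberger on the second generating set:
h_1 = 30u^2 + 12uv + 20u + 2v - 36, LT = u^2.
h_2 = -74u^2 - 20uv - 28u - 34/3v + 212/3, LT = u^2.

S(h_1,h_2): lcm = u^2. S = 24/185uv + 32/111u - 16/185v - 136/555.
  reduce S modulo (h_1, h_2):
  remainder 24/185uv + 32/111u - 16/185v - 136/555 ≠ 0; add k_3 = 24/185uv + 32/111u - 16/185v - 136/555 to the basis.

S(h_1,k_3): lcm = u^2v. S = 2/5uv^2 - 20/9u^2 + 4/3uv + 1/15v^2 + 17/9u - 6/5v.
  reduce S modulo (h_1, h_2, k_3):
  remainder 1/3v^2 + 11/27u + 16/27v - 4/27 ≠ 0; add k_4 = 1/3v^2 + 11/27u + 16/27v - 4/27 to the basis.

The other S-polynomials (S(h_2,k_3), S(h_1,k_4), S(h_2,k_4), S(k_3,k_4)) all reduce to 0 modulo the current basis, so we have a Gröbner basis.
Inter-reduce: drop elements whose leading term is divisible by another's, tail-reduce, and make monic.
Reduced Gröbner basis: {u^2 - 2/9u + 1/3v - 4/9, uv + 20/9u - 2/3v - 17/9, v^2 + 11/9u + 16/9v - 4/9}.

Since the reduced bases disagree, the two ideals are not the same.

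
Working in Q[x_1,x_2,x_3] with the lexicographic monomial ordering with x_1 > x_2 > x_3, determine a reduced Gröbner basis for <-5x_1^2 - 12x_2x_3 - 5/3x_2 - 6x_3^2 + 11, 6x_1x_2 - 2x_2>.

G = {x_1^2 + 12/5x_2x_3 + 1/3x_2 + 6/5x_3^2 - 11/5, x_1x_2 - 1/3x_2, x_2^2x_3 + 5/36x_2^2 + 1/2x_2x_3^2 - 47/54x_2}

f_1 = -5x_1^2 - 12x_2x_3 - 5/3x_2 - 6x_3^2 + 11, LT = x_1^2.
f_2 = 6x_1x_2 - 2x_2, LT = x_1x_2.

S(f_1,f_2): lcm = x_1^2x_2. S = 1/3x_1x_2 + 12/5x_2^2x_3 + 1/3x_2^2 + 6/5x_2x_3^2 - 11/5x_2.
  reduce S modulo (f_1, f_2):
  remainder 12/5x_2^2x_3 + 1/3x_2^2 + 6/5x_2x_3^2 - 94/45x_2 ≠ 0; add g_3 = 12/5x_2^2x_3 + 1/3x_2^2 + 6/5x_2x_3^2 - 94/45x_2 to the basis.

The other S-polynomials (S(f_1,g_3), S(f_2,g_3)) all reduce to 0 modulo the current basis, so we have a Gröbner basis.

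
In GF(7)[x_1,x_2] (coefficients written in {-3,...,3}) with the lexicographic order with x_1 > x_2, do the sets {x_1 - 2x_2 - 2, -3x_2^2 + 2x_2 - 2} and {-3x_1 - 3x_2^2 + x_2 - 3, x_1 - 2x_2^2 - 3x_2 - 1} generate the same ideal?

Two ideals are equal iff their reduced Gröbner bases coincide (the reduced basis is unique for a fixed ordering).
Buchberger on the first generating set:
f_1 = x_1 - 2x_2 - 2, LT = x_1.
f_2 = -3x_2^2 + 2x_2 - 2, LT = x_2^2.

The S-polynomials (S(f_1,f_2)) all reduce to 0 modulo the current basis, so we have a Gröbner basis.
Inter-reduce: drop elements whose leading term is divisible by another's, tail-reduce, and make monic.
Reduced Gröbner basis: {x_1 - 2x_2 - 2, x_2^2 - 3x_2 + 3}.

Buchberger on the second generating set:
h_1 = -3x_1 - 3x_2^2 + x_2 - 3, LT = x_1.
h_2 = x_1 - 2x_2^2 - 3x_2 - 1, LT = x_1.

S(h_1,h_2): lcm = x_1. S = 3x_2^2 - 2x_2 + 2.
  leading term x_2^2: no divisor's leading term divides it; move 3x_2^2 to the remainder.
  leading term x_2: no divisor's leading term divides it; move -2x_2 to the remainder.
  leading term 1: no divisor's leading term divides it; move 2 to the remainder.
  remainder 3x_2^2 - 2x_2 + 2 ≠ 0; add k_3 = 3x_2^2 - 2x_2 + 2 to the basis.

The other S-polynomials (S(h_1,k_3), S(h_2,k_3)) all reduce to 0 modulo the current basis, so we have a Gröbner basis.
Inter-reduce: drop elements whose leading term is divisible by another's, tail-reduce, and make monic.
Reduced Gröbner basis: {x_1 - 2x_2 - 2, x_2^2 - 3x_2 + 3}.

The two bases agree; hence the ideals are identical.

Yes, the ideals are equal.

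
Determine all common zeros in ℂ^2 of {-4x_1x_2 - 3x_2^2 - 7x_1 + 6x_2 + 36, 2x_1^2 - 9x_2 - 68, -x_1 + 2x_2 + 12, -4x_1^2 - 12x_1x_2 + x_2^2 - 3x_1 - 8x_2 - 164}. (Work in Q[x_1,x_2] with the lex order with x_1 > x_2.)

Compute a lex Gröbner basis by Buchberger's algorithm.
f_1 = -4x_1x_2 - 7x_1 - 3x_2^2 + 6x_2 + 36, LT = x_1x_2.
f_2 = 2x_1^2 - 9x_2 - 68, LT = x_1^2.
f_3 = -x_1 + 2x_2 + 12, LT = x_1.
f_4 = -4x_1^2 - 12x_1x_2 - 3x_1 + x_2^2 - 8x_2 - 164, LT = x_1^2.

S(f_1,f_2): lcm = x_1^2x_2. S = 7/4x_1^2 + 3/4x_1x_2^2 - 3/2x_1x_2 - 9x_1 + 9/2x_2^2 + 34x_2.
  leading term x_1^2: subtract (7/8)·f_2 from 7/4x_1^2 + 3/4x_1x_2^2 - 3/2x_1x_2 - 9x_1 + 9/2x_2^2 + 34x_2 → 3/4x_1x_2^2 - 3/2x_1x_2 - 9x_1 + 9/2x_2^2 + 335/8x_2 + 119/2
  leading term x_1x_2^2: subtract (-3/16x_2)·f_1 from 3/4x_1x_2^2 - 3/2x_1x_2 - 9x_1 + 9/2x_2^2 + 335/8x_2 + 119/2 → -45/16x_1x_2 - 9x_1 - 9/16x_2^3 + 45/8x_2^2 + 389/8x_2 + 119/2
  leading term x_1x_2: subtract (45/64)·f_1 from -45/16x_1x_2 - 9x_1 - 9/16x_2^3 + 45/8x_2^2 + 389/8x_2 + 119/2 → -261/64x_1 - 9/16x_2^3 + 495/64x_2^2 + 1421/32x_2 + 547/16
  leading term x_1: subtract (261/64)·f_3 from -261/64x_1 - 9/16x_2^3 + 495/64x_2^2 + 1421/32x_2 + 547/16 → -9/16x_2^3 + 495/64x_2^2 + 145/4x_2 - 59/4
  leading term x_2^3: no divisor's leading term divides it; move -9/16x_2^3 to the remainder.
  leading term x_2^2: no divisor's leading term divides it; move 495/64x_2^2 to the remainder.
  leading term x_2: no divisor's leading term divides it; move 145/4x_2 to the remainder.
  leading term 1: no divisor's leading term divides it; move -59/4 to the remainder.
  remainder -9/16x_2^3 + 495/64x_2^2 + 145/4x_2 - 59/4 ≠ 0; add h_5 = -9/16x_2^3 + 495/64x_2^2 + 145/4x_2 - 59/4 to the basis.

S(f_1,f_3): lcm = x_1x_2. S = 7/4x_1 + 11/4x_2^2 + 21/2x_2 - 9.
  leading term x_1: subtract (-7/4)·f_3 from 7/4x_1 + 11/4x_2^2 + 21/2x_2 - 9 → 11/4x_2^2 + 14x_2 + 12
  leading term x_2^2: no divisor's leading term divides it; move 11/4x_2^2 to the remainder.
  leading term x_2: no divisor's leading term divides it; move 14x_2 to the remainder.
  leading term 1: no divisor's leading term divides it; move 12 to the remainder.
  remainder 11/4x_2^2 + 14x_2 + 12 ≠ 0; add h_6 = 11/4x_2^2 + 14x_2 + 12 to the basis.

S(f_1,f_4): lcm = x_1^2x_2. S = 7/4x_1^2 - 9/4x_1x_2^2 - 9/4x_1x_2 - 9x_1 + 1/4x_2^3 - 2x_2^2 - 41x_2.
  leading term x_1^2: subtract (7/8)·f_2 from 7/4x_1^2 - 9/4x_1x_2^2 - 9/4x_1x_2 - 9x_1 + 1/4x_2^3 - 2x_2^2 - 41x_2 → -9/4x_1x_2^2 - 9/4x_1x_2 - 9x_1 + 1/4x_2^3 - 2x_2^2 - 265/8x_2 + 119/2
  leading term x_1x_2^2: subtract (9/16x_2)·f_1 from -9/4x_1x_2^2 - 9/4x_1x_2 - 9x_1 + 1/4x_2^3 - 2x_2^2 - 265/8x_2 + 119/2 → 27/16x_1x_2 - 9x_1 + 31/16x_2^3 - 43/8x_2^2 - 427/8x_2 + 119/2
  leading term x_1x_2: subtract (-27/64)·f_1 from 27/16x_1x_2 - 9x_1 + 31/16x_2^3 - 43/8x_2^2 - 427/8x_2 + 119/2 → -765/64x_1 + 31/16x_2^3 - 425/64x_2^2 - 1627/32x_2 + 1195/16
  leading term x_1: subtract (765/64)·f_3 from -765/64x_1 + 31/16x_2^3 - 425/64x_2^2 - 1627/32x_2 + 1195/16 → 31/16x_2^3 - 425/64x_2^2 - 299/4x_2 - 275/4
  leading term x_2^3: subtract (-31/9)·h_5 from 31/16x_2^3 - 425/64x_2^2 - 299/4x_2 - 275/4 → 20x_2^2 + 451/9x_2 - 1076/9
  leading term x_2^2: subtract (80/11)·h_6 from 20x_2^2 + 451/9x_2 - 1076/9 → -5119/99x_2 - 20476/99
  leading term x_2: no divisor's leading term divides it; move -5119/99x_2 to the remainder.
  leading term 1: no divisor's leading term divides it; move -20476/99 to the remainder.
  remainder -5119/99x_2 - 20476/99 ≠ 0; add h_7 = -5119/99x_2 - 20476/99 to the basis.

The other S-polynomials (S(f_2,f_3), S(f_2,f_4), S(f_3,f_4), S(f_1,h_5), S(f_2,h_5), S(f_3,h_5), S(f_4,h_5), S(f_1,h_6), S(f_2,h_6), S(f_3,h_6), S(f_4,h_6), S(h_5,h_6), S(f_1,h_7), S(f_2,h_7), S(f_3,h_7), S(f_4,h_7), S(h_5,h_7), S(h_6,h_7)) all reduce to 0 modulo the current basis, so we have a Gröbner basis.
Inter-reduce: drop elements whose leading term is divisible by another's, tail-reduce, and make monic.
Reduced Gröbner basis: {x_1 - 4, x_2 + 4}.

Since the basis is lex-ordered, x_2 + 4 is univariate in x_2. Its roots are {-4}. Back-substituting each root into the other basis elements fixes the other coordinates.
  x_2 = -4: the earlier basis element becomes x_1 - 4 = 0, giving x_1 = 4 — point (4, -4).
Each listed point satisfies every original equation (direct substitution).

{(4, -4)}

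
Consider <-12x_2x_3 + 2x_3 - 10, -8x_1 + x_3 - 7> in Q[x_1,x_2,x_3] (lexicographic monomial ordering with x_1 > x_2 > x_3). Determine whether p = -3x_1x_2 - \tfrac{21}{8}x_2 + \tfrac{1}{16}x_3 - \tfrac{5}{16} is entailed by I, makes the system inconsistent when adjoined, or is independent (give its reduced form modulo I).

First compute the reduced Gröbner basis of I by Buchberger's algorithm.
f_1 = -12x_2x_3 + 2x_3 - 10, LT = x_2x_3.
f_2 = -8x_1 + x_3 - 7, LT = x_1.

The S-polynomials (S(f_1,f_2)) all reduce to 0 modulo the current basis, so we have a Gröbner basis.
Inter-reduce: drop elements whose leading term is divisible by another's, tail-reduce, and make monic.
Reduced Gröbner basis: {x_1 - \tfrac{1}{8}x_3 + \tfrac{7}{8}, x_2x_3 - \tfrac{1}{6}x_3 + \tfrac{5}{6}}.
Label its elements g_1 = x_1 - \tfrac{1}{8}x_3 + \tfrac{7}{8}, g_2 = x_2x_3 - \tfrac{1}{6}x_3 + \tfrac{5}{6}.

Reduce p = -3x_1x_2 - \tfrac{21}{8}x_2 + \tfrac{1}{16}x_3 - \tfrac{5}{16} modulo G:
  leading term x_1x_2: subtract (-3x_2)·g_1 from -3x_1x_2 - \tfrac{21}{8}x_2 + \tfrac{1}{16}x_3 - \tfrac{5}{16} → -\tfrac{3}{8}x_2x_3 + \tfrac{1}{16}x_3 - \tfrac{5}{16}
  leading term x_2x_3: subtract (-\tfrac{3}{8})·g_2 from -\tfrac{3}{8}x_2x_3 + \tfrac{1}{16}x_3 - \tfrac{5}{16} → 0
  normal form = 0.
Since the normal form is 0, p ∈ I.

Ideal membership is decidable via reduction modulo a Gröbner basis.

-3x_1x_2 - \tfrac{21}{8}x_2 + \tfrac{1}{16}x_3 - \tfrac{5}{16} lies in I (it reduces to 0).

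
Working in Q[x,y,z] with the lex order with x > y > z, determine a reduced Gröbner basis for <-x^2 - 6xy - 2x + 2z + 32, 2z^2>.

The reduced Gröbner basis is the canonical form of the ideal for this ordering.

f_1 = -x^2 - 6xy - 2x + 2z + 32, LT = x^2.
f_2 = 2z^2, LT = z^2.

The S-polynomials (S(f_1,f_2)) all reduce to 0 modulo the current basis, so we have a Gröbner basis.

G = {x^2 + 6xy + 2x - 2z - 32, z^2}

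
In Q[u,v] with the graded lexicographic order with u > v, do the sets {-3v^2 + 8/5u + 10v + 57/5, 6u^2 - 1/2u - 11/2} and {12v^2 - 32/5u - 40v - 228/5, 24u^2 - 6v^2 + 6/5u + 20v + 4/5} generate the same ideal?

For a fixed monomial order, each ideal has a unique reduced Gröbner basis; comparing bases decides equality.
Buchberger on the first generating set:
f_1 = -3v^2 + 8/5u + 10v + 57/5, LT = v^2.
f_2 = 6u^2 - 1/2u - 11/2, LT = u^2.

S(f_1,f_2): leading monomials are coprime, so the S-polynomial reduces to 0 (Buchberger's first criterion).
Every S-polynomial of the final basis reduces to 0, so we have a Gröbner basis.
Inter-reduce: drop elements whose leading term is divisible by another's, tail-reduce, and make monic.
Reduced Gröbner basis: {u^2 - 1/12u - 11/12, v^2 - 8/15u - 10/3v - 19/5}.

Buchberger on the second generating set:
h_1 = 12v^2 - 32/5u - 40v - 228/5, LT = v^2.
h_2 = 24u^2 - 6v^2 + 6/5u + 20v + 4/5, LT = u^2.

S(h_1,h_2): leading monomials are coprime, so the S-polynomial reduces to 0 (Buchberger's first criterion).
Every S-polynomial of the final basis reduces to 0, so we have a Gröbner basis.
Inter-reduce: drop elements whose leading term is divisible by another's, tail-reduce, and make monic.
Reduced Gröbner basis: {u^2 - 1/12u - 11/12, v^2 - 8/15u - 10/3v - 19/5}.

These coincide, so the ideals are equal.

Yes, the ideals are equal.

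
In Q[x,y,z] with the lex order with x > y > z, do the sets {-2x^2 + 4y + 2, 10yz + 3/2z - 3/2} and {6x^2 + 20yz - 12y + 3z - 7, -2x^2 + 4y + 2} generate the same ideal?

Two ideals are equal iff their reduced Gröbner bases coincide (the reduced basis is unique for a fixed ordering).
Buchberger on the first generating set:
f_1 = -2x^2 + 4y + 2, LT = x^2.
f_2 = 10yz + 3/2z - 3/2, LT = yz.

The S-polynomials (S(f_1,f_2)) all reduce to 0 modulo the current basis, so we have a Gröbner basis.
Inter-reduce: drop elements whose leading term is divisible by another's, tail-reduce, and make monic.
Reduced Gröbner basis: {x^2 - 2y - 1, yz + 3/20z - 3/20}.

Buchberger on the second generating set:
h_1 = 6x^2 + 20yz - 12y + 3z - 7, LT = x^2.
h_2 = -2x^2 + 4y + 2, LT = x^2.

S(h_1,h_2): lcm = x^2. S = 10/3yz + 1/2z - 1/6.
  leading term yz: no divisor's leading term divides it; move 10/3yz to the remainder.
  leading term z: no divisor's leading term divides it; move 1/2z to the remainder.
  leading term 1: no divisor's leading term divides it; move -1/6 to the remainder.
  remainder 10/3yz + 1/2z - 1/6 ≠ 0; add k_3 = 10/3yz + 1/2z - 1/6 to the basis.

The other S-polynomials (S(h_1,k_3), S(h_2,k_3)) all reduce to 0 modulo the current basis, so we have a Gröbner basis.
Inter-reduce: drop elements whose leading term is divisible by another's, tail-reduce, and make monic.
Reduced Gröbner basis: {x^2 - 2y - 1, yz + 3/20z - 1/20}.

The bases are distinct; the ideals are different.

No, the ideals differ.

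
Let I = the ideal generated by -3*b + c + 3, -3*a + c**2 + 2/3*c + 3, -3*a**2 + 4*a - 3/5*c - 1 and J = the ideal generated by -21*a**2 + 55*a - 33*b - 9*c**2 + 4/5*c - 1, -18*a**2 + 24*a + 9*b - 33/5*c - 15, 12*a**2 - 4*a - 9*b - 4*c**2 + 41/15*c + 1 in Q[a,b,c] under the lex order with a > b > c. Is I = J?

Since reduced Gröbner bases are canonical representatives of ideals under a given ordering, it suffices to compute and compare them.
Buchberger on the first generating set:
f_1 = -3*b + c + 3, LT = b.
f_2 = -3*a + c**2 + 2/3*c + 3, LT = a.
f_3 = -3*a**2 + 4*a - 3/5*c - 1, LT = a**2.

S(f_2,f_3): lcm = a**2. S = -1/3*a*c**2 - 2/9*a*c + 1/3*a - 1/5*c - 1/3.
  leading term a*c**2: subtract (1/9*c**2)·f_2 from -1/3*a*c**2 - 2/9*a*c + 1/3*a - 1/5*c - 1/3 → -2/9*a*c + 1/3*a - 1/9*c**4 - 2/27*c**3 - 1/3*c**2 - 1/5*c - 1/3
  leading term a*c: subtract (2/27*c)·f_2 from -2/9*a*c + 1/3*a - 1/9*c**4 - 2/27*c**3 - 1/3*c**2 - 1/5*c - 1/3 → 1/3*a - 1/9*c**4 - 4/27*c**3 - 31/81*c**2 - 19/45*c - 1/3
  leading term a: subtract (-1/9)·f_2 from 1/3*a - 1/9*c**4 - 4/27*c**3 - 31/81*c**2 - 19/45*c - 1/3 → -1/9*c**4 - 4/27*c**3 - 22/81*c**2 - 47/135*c
  leading term c**4: no divisor's leading term divides it; move -1/9*c**4 to the remainder.
  leading term c**3: no divisor's leading term divides it; move -4/27*c**3 to the remainder.
  leading term c**2: no divisor's leading term divides it; move -22/81*c**2 to the remainder.
  leading term c: no divisor's leading term divides it; move -47/135*c to the remainder.
  remainder -1/9*c**4 - 4/27*c**3 - 22/81*c**2 - 47/135*c ≠ 0; add g_4 = -1/9*c**4 - 4/27*c**3 - 22/81*c**2 - 47/135*c to the basis.

The other S-polynomials (S(f_1,f_2), S(f_1,f_3), S(f_1,g_4), S(f_2,g_4), S(f_3,g_4)) all reduce to 0 modulo the current basis, so we have a Gröbner basis.
Inter-reduce: drop elements whose leading term is divisible by another's, tail-reduce, and make monic.
Reduced Gröbner basis: {a - 1/3*c**2 - 2/9*c - 1, b - 1/3*c - 1, c**4 + 4/3*c**3 + 22/9*c**2 + 47/15*c}.

Buchberger on the second generating set:
h_1 = -21*a**2 + 55*a - 33*b - 9*c**2 + 4/5*c - 1, LT = a**2.
h_2 = -18*a**2 + 24*a + 9*b - 33/5*c - 15, LT = a**2.
h_3 = 12*a**2 - 4*a - 9*b - 4*c**2 + 41/15*c + 1, LT = a**2.

S(h_1,h_2): lcm = a**2. S = -9/7*a + 29/14*b + 3/7*c**2 - 17/42*c - 11/14.
  leading term a: no divisor's leading term divides it; move -9/7*a to the remainder.
  leading term b: no divisor's leading term divides it; move 29/14*b to the remainder.
  leading term c**2: no divisor's leading term divides it; move 3/7*c**2 to the remainder.
  leading term c: no divisor's leading term divides it; move -17/42*c to the remainder.
  leading term 1: no divisor's leading term divides it; move -11/14 to the remainder.
  remainder -9/7*a + 29/14*b + 3/7*c**2 - 17/42*c - 11/14 ≠ 0; add k_4 = -9/7*a + 29/14*b + 3/7*c**2 - 17/42*c - 11/14 to the basis.

S(h_1,h_3): lcm = a**2. S = -16/7*a + 65/28*b + 16/21*c**2 - 67/252*c - 1/28.
  leading term a: subtract (16/9)·k_4 from -16/7*a + 65/28*b + 16/21*c**2 - 67/252*c - 1/28 → -49/36*b + 49/108*c + 49/36
  leading term b: no divisor's leading term divides it; move -49/36*b to the remainder.
  leading term c: no divisor's leading term divides it; move 49/108*c to the remainder.
  leading term 1: no divisor's leading term divides it; move 49/36 to the remainder.
  remainder -49/36*b + 49/108*c + 49/36 ≠ 0; add k_5 = -49/36*b + 49/108*c + 49/36 to the basis.

S(h_1,k_4): lcm = a**2. S = 29/18*a*b + 1/3*a*c**2 - 17/54*a*c - 407/126*a + 11/7*b + 3/7*c**2 - 4/105*c + 1/21.
  leading term a*b: subtract (-203/162*b)·k_4 from 29/18*a*b + 1/3*a*c**2 - 17/54*a*c - 407/126*a + 11/7*b + 3/7*c**2 - 4/105*c + 1/21 → 1/3*a*c**2 - 17/54*a*c - 407/126*a + 841/324*b**2 + 29/54*b*c**2 - 493/972*b*c + 1331/2268*b + 3/7*c**2 - 4/105*c + 1/21
  leading term a*c**2: subtract (-7/27*c**2)·k_4 from 1/3*a*c**2 - 17/54*a*c - 407/126*a + 841/324*b**2 + 29/54*b*c**2 - 493/972*b*c + 1331/2268*b + 3/7*c**2 - 4/105*c + 1/21 → -17/54*a*c - 407/126*a + 841/324*b**2 + 29/27*b*c**2 - 493/972*b*c + 1331/2268*b + 1/9*c**4 - 17/162*c**3 + 85/378*c**2 - 4/105*c + 1/21
  leading term a*c: subtract (119/486*c)·k_4 from -17/54*a*c - 407/126*a + 841/324*b**2 + 29/27*b*c**2 - 493/972*b*c + 1331/2268*b + 1/9*c**4 - 17/162*c**3 + 85/378*c**2 - 4/105*c + 1/21 → -407/126*a + 841/324*b**2 + 29/27*b*c**2 - 493/486*b*c + 1331/2268*b + 1/9*c**4 - 17/81*c**3 + 6613/20412*c**2 + 5249/34020*c + 1/21
  leading term a: subtract (407/162)·k_4 from -407/126*a + 841/324*b**2 + 29/27*b*c**2 - 493/486*b*c + 1331/2268*b + 1/9*c**4 - 17/81*c**3 + 6613/20412*c**2 + 5249/34020*c + 1/21 → 841/324*b**2 + 29/27*b*c**2 - 493/486*b*c - 374/81*b + 1/9*c**4 - 17/81*c**3 - 2195/2916*c**2 + 1423/1215*c + 655/324
  leading term b**2: subtract (-841/441*b)·k_5 from 841/324*b**2 + 29/27*b*c**2 - 493/486*b*c - 374/81*b + 1/9*c**4 - 17/81*c**3 - 2195/2916*c**2 + 1423/1215*c + 655/324 → 29/27*b*c**2 - 145/972*b*c - 655/324*b + 1/9*c**4 - 17/81*c**3 - 2195/2916*c**2 + 1423/1215*c + 655/324
  leading term b*c**2: subtract (-116/147*c**2)·k_5 from 29/27*b*c**2 - 145/972*b*c - 655/324*b + 1/9*c**4 - 17/81*c**3 - 2195/2916*c**2 + 1423/1215*c + 655/324 → -145/972*b*c - 655/324*b + 1/9*c**4 + 4/27*c**3 + 937/2916*c**2 + 1423/1215*c + 655/324
  leading term b*c: subtract (145/1323*c)·k_5 from -145/972*b*c - 655/324*b + 1/9*c**4 + 4/27*c**3 + 937/2916*c**2 + 1423/1215*c + 655/324 → -655/324*b + 1/9*c**4 + 4/27*c**3 + 22/81*c**2 + 4967/4860*c + 655/324
  leading term b: subtract (655/441)·k_5 from -655/324*b + 1/9*c**4 + 4/27*c**3 + 22/81*c**2 + 4967/4860*c + 655/324 → 1/9*c**4 + 4/27*c**3 + 22/81*c**2 + 47/135*c
  leading term c**4: no divisor's leading term divides it; move 1/9*c**4 to the remainder.
  leading term c**3: no divisor's leading term divides it; move 4/27*c**3 to the remainder.
  leading term c**2: no divisor's leading term divides it; move 22/81*c**2 to the remainder.
  leading term c: no divisor's leading term divides it; move 47/135*c to the remainder.
  remainder 1/9*c**4 + 4/27*c**3 + 22/81*c**2 + 47/135*c ≠ 0; add k_6 = 1/9*c**4 + 4/27*c**3 + 22/81*c**2 + 47/135*c to the basis.

The other S-polynomials (S(h_2,h_3), S(h_2,k_4), S(h_3,k_4), S(h_1,k_5), S(h_2,k_5), S(h_3,k_5), S(k_4,k_5), S(h_1,k_6), S(h_2,k_6), S(h_3,k_6), S(k_4,k_6), S(k_5,k_6)) all reduce to 0 modulo the current basis, so we have a Gröbner basis.
Inter-reduce: drop elements whose leading term is divisible by another's, tail-reduce, and make monic.
Reduced Gröbner basis: {a - 1/3*c**2 - 2/9*c - 1, b - 1/3*c - 1, c**4 + 4/3*c**3 + 22/9*c**2 + 47/15*c}.

The two bases agree; hence the ideals are identical.

Yes, the ideals are equal.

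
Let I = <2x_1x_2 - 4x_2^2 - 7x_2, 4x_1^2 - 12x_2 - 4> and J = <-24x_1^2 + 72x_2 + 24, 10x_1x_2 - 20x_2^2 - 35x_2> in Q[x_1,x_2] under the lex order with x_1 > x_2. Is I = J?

Yes, the ideals are equal.

Since reduced Gröbner bases are canonical representatives of ideals under a given ordering, it suffices to compute and compare them.
Buchberger on the first generating set:
f_1 = 2x_1x_2 - 4x_2^2 - 7x_2, LT = x_1x_2.
f_2 = 4x_1^2 - 12x_2 - 4, LT = x_1^2.

S(f_1,f_2): lcm = x_1^2x_2. S = -2x_1x_2^2 - 7/2x_1x_2 + 3x_2^2 + x_2.
  reduce S modulo (f_1, f_2):
  remainder -4x_2^3 - 11x_2^2 - 45/4x_2 ≠ 0; add g_3 = -4x_2^3 - 11x_2^2 - 45/4x_2 to the basis.

The other S-polynomials (S(f_1,g_3), S(f_2,g_3)) all reduce to 0 modulo the current basis, so we have a Gröbner basis.
Inter-reduce: drop elements whose leading term is divisible by another's, tail-reduce, and make monic.
Reduced Gröbner basis: {x_1^2 - 3x_2 - 1, x_1x_2 - 2x_2^2 - 7/2x_2, x_2^3 + 11/4x_2^2 + 45/16x_2}.

Buchberger on the second generating set:
h_1 = -24x_1^2 + 72x_2 + 24, LT = x_1^2.
h_2 = 10x_1x_2 - 20x_2^2 - 35x_2, LT = x_1x_2.

S(h_1,h_2): lcm = x_1^2x_2. S = 2x_1x_2^2 + 7/2x_1x_2 - 3x_2^2 - x_2.
  reduce S modulo (h_1, h_2):
  remainder 4x_2^3 + 11x_2^2 + 45/4x_2 ≠ 0; add k_3 = 4x_2^3 + 11x_2^2 + 45/4x_2 to the basis.

The other S-polynomials (S(h_1,k_3), S(h_2,k_3)) all reduce to 0 modulo the current basis, so we have a Gröbner basis.
Inter-reduce: drop elements whose leading term is divisible by another's, tail-reduce, and make monic.
Reduced Gröbner basis: {x_1^2 - 3x_2 - 1, x_1x_2 - 2x_2^2 - 7/2x_2, x_2^3 + 11/4x_2^2 + 45/16x_2}.

Same reduced basis, so the two generating sets span the same ideal.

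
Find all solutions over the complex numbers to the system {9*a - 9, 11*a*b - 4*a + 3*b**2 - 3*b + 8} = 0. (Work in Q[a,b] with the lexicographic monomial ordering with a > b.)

{(1, -2), (1, -2/3)}

Compute a lex Gröbner basis by Buchberger's algorithm.
f_1 = 9*a - 9, LT = a.
f_2 = 11*a*b - 4*a + 3*b**2 - 3*b + 8, LT = a*b.

S(f_1,f_2): lcm = a*b. S = 4/11*a - 3/11*b**2 - 8/11*b - 8/11.
  leading term a: subtract (4/99)·f_1 from 4/11*a - 3/11*b**2 - 8/11*b - 8/11 → -3/11*b**2 - 8/11*b - 4/11
  leading term b**2: no divisor's leading term divides it; move -3/11*b**2 to the remainder.
  leading term b: no divisor's leading term divides it; move -8/11*b to the remainder.
  leading term 1: no divisor's leading term divides it; move -4/11 to the remainder.
  remainder -3/11*b**2 - 8/11*b - 4/11 ≠ 0; add h_3 = -3/11*b**2 - 8/11*b - 4/11 to the basis.

The other S-polynomials (S(f_1,h_3), S(f_2,h_3)) all reduce to 0 modulo the current basis, so we have a Gröbner basis.
Inter-reduce: drop elements whose leading term is divisible by another's, tail-reduce, and make monic.
Reduced Gröbner basis: {a - 1, b**2 + 8/3*b + 4/3}.

From the last basis element, b**2 + 8/3*b + 4/3 = 0, so b takes values in {-2, -2/3}. Each choice, substituted upward through the basis, yields the corresponding point(s) of the solution set.
  b = -2: the earlier basis element becomes a - 1 = 0, giving a = 1 — point (1, -2).
  b = -2/3: the earlier basis element becomes a - 1 = 0, giving a = 1 — point (1, -2/3).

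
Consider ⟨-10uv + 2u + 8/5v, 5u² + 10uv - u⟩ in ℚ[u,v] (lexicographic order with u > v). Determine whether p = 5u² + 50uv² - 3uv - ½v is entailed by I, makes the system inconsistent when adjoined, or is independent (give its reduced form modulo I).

5u² + 50uv² - 3uv - ½v is independent of I; its normal form modulo I is 4v² - 9/10v.

First compute the reduced Gröbner basis of I by Buchberger's algorithm.
f_1 = -10uv + 2u + 8/5v, LT = uv.
f_2 = 5u² + 10uv - u, LT = u².

S(f_1,f_2): lcm = u²v. S = -⅕u² - 2uv² + 1/25uv.
  leading term u²: subtract (-1/25)·f_2 from -⅕u² - 2uv² + 1/25uv → -2uv² + 11/25uv - 1/25u
  leading term uv²: subtract (⅕v)·f_1 from -2uv² + 11/25uv - 1/25u → 1/25uv - 1/25u - 8/25v²
  leading term uv: subtract (-1/250)·f_1 from 1/25uv - 1/25u - 8/25v² → -4/125u - 8/25v² + 4/625v
  leading term u: no divisor's leading term divides it; move -4/125u to the remainder.
  leading term v²: no divisor's leading term divides it; move -8/25v² to the remainder.
  leading term v: no divisor's leading term divides it; move 4/625v to the remainder.
  remainder -4/125u - 8/25v² + 4/625v ≠ 0; add h_3 = -4/125u - 8/25v² + 4/625v to the basis.

S(f_1,h_3): lcm = uv. S = -⅕u - 10v³ + ⅕v² - 4/25v.
  leading term u: subtract (25/4)·h_3 from -⅕u - 10v³ + ⅕v² - 4/25v → -10v³ + 11/5v² - ⅕v
  leading term v³: no divisor's leading term divides it; move -10v³ to the remainder.
  leading term v²: no divisor's leading term divides it; move 11/5v² to the remainder.
  leading term v: no divisor's leading term divides it; move -⅕v to the remainder.
  remainder -10v³ + 11/5v² - ⅕v ≠ 0; add h_4 = -10v³ + 11/5v² - ⅕v to the basis.

S(f_2,h_3): lcm = u². S = -10uv² + 11/5uv - ⅕u.
  leading term uv²: subtract (v)·f_1 from -10uv² + 11/5uv - ⅕u → ⅕uv - ⅕u - 8/5v²
  leading term uv: subtract (-1/50)·f_1 from ⅕uv - ⅕u - 8/5v² → -4/25u - 8/5v² + 4/125v
  leading term u: subtract (5)·h_3 from -4/25u - 8/5v² + 4/125v → 0
  remainder 0.

S(f_1,h_4): lcm = uv³. S = 1/50uv² - 1/50uv - 4/25v³.
  leading term uv²: subtract (-1/500v)·f_1 from 1/50uv² - 1/50uv - 4/25v³ → -2/125uv - 4/25v³ + 2/625v²
  leading term uv: subtract (1/625)·f_1 from -2/125uv - 4/25v³ + 2/625v² → -2/625u - 4/25v³ + 2/625v² - 8/3125v
  leading term u: subtract (1/10)·h_3 from -2/625u - 4/25v³ + 2/625v² - 8/3125v → -4/25v³ + 22/625v² - 2/625v
  leading term v³: subtract (2/125)·h_4 from -4/25v³ + 22/625v² - 2/625v → 0
  remainder 0.

S(f_2,h_4): leading monomials are coprime, so the S-polynomial reduces to 0 (Buchberger's first criterion).
S(h_3,h_4): leading monomials are coprime, so the S-polynomial reduces to 0 (Buchberger's first criterion).
Every S-polynomial of the final basis reduces to 0, so we have a Gröbner basis.
Inter-reduce: drop elements whose leading term is divisible by another's, tail-reduce, and make monic.
Reduced Gröbner basis: {u + 10v² - ⅕v, v³ - 11/50v² + 1/50v}.
Label its elements g_1 = u + 10v² - ⅕v, g_2 = v³ - 11/50v² + 1/50v.

Reduce p = 5u² + 50uv² - 3uv - ½v modulo G:
  leading term u²: subtract (5u)·g_1 from 5u² + 50uv² - 3uv - ½v → -2uv - ½v
  leading term uv: subtract (-2v)·g_1 from -2uv - ½v → 20v³ - ⅖v² - ½v
  leading term v³: subtract (20)·g_2 from 20v³ - ⅖v² - ½v → 4v² - 9/10v
  leading term v²: no divisor's leading term divides it; move 4v² to the remainder.
  leading term v: no divisor's leading term divides it; move -9/10v to the remainder.
  normal form = 4v² - 9/10v.
The normal form is nonzero, so p ∉ I. Since p minus its normal form lies in I, I + (p) = I + (r) where r = 4v² - 9/10v; decide whether this ideal is the whole ring.
Run Buchberger on G together with r (pairs among the g_i already reduce to 0 since G is a Gröbner basis):
g_1 = u + 10v² - ⅕v, LT = u.
g_2 = v³ - 11/50v² + 1/50v, LT = v³.
r = 4v² - 9/10v, LT = v².

S(g_1,g_2): leading monomials are coprime, so the S-polynomial reduces to 0 (Buchberger's first criterion).
S(g_1,r): leading monomials are coprime, so the S-polynomial reduces to 0 (Buchberger's first criterion).
S(g_2,r): lcm = v³. S = 1/200v² + 1/50v.
  leading term v²: subtract (1/800)·r from 1/200v² + 1/50v → 169/8000v
  leading term v: no divisor's leading term divides it; move 169/8000v to the remainder.
  remainder 169/8000v ≠ 0; add m_4 = 169/8000v to the basis.

S(g_1,m_4): leading monomials are coprime, so the S-polynomial reduces to 0 (Buchberger's first criterion).
S(g_2,m_4): lcm = v³. S = -11/50v² + 1/50v.
  leading term v²: subtract (-11/200)·r from -11/50v² + 1/50v → -59/2000v
  leading term v: subtract (-236/169)·m_4 from -59/2000v → 0
  remainder 0.

S(r,m_4): lcm = v². S = -9/40v.
  leading term v: subtract (-1800/169)·m_4 from -9/40v → 0
  remainder 0.

Every S-polynomial of the final basis reduces to 0, so we have a Gröbner basis.
Inter-reduce: drop elements whose leading term is divisible by another's, tail-reduce, and make monic.
Reduced Gröbner basis: {u, v}.
The reduced Gröbner basis of I + (p) is {u, v} ≠ {1}, a proper ideal, so the enlarged system stays consistent: p is independent of I, with normal form 4v² - 9/10v.

Ideal membership is decidable via reduction modulo a Gröbner basis.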